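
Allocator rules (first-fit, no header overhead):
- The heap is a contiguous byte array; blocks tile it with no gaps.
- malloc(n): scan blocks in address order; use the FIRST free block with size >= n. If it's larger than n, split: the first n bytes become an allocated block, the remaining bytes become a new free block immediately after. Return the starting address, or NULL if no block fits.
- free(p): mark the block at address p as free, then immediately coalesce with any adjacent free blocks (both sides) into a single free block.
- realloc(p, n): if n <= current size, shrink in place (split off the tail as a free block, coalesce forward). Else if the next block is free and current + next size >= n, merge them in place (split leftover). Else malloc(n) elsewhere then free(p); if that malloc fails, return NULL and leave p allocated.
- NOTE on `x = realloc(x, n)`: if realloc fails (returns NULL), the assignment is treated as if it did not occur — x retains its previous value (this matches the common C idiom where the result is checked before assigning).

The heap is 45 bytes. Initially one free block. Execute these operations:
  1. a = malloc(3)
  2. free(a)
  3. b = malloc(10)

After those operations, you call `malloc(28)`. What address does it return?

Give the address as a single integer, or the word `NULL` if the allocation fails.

Answer: 10

Derivation:
Op 1: a = malloc(3) -> a = 0; heap: [0-2 ALLOC][3-44 FREE]
Op 2: free(a) -> (freed a); heap: [0-44 FREE]
Op 3: b = malloc(10) -> b = 0; heap: [0-9 ALLOC][10-44 FREE]
malloc(28): first-fit scan over [0-9 ALLOC][10-44 FREE] -> 10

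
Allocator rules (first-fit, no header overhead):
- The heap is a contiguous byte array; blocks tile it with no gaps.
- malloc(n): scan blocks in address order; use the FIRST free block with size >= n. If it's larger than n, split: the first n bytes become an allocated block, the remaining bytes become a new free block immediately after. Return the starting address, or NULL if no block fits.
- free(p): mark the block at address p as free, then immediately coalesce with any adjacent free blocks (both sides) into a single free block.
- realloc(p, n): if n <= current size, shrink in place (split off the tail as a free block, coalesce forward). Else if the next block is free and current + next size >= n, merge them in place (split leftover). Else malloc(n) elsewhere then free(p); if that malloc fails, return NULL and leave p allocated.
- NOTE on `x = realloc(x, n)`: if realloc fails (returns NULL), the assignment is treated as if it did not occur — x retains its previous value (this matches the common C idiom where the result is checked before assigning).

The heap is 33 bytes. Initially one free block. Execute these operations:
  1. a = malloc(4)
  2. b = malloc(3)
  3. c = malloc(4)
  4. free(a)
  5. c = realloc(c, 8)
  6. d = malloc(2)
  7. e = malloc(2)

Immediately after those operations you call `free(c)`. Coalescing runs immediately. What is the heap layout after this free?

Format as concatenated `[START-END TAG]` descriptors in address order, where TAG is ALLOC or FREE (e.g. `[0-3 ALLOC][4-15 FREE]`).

Answer: [0-1 ALLOC][2-3 ALLOC][4-6 ALLOC][7-32 FREE]

Derivation:
Op 1: a = malloc(4) -> a = 0; heap: [0-3 ALLOC][4-32 FREE]
Op 2: b = malloc(3) -> b = 4; heap: [0-3 ALLOC][4-6 ALLOC][7-32 FREE]
Op 3: c = malloc(4) -> c = 7; heap: [0-3 ALLOC][4-6 ALLOC][7-10 ALLOC][11-32 FREE]
Op 4: free(a) -> (freed a); heap: [0-3 FREE][4-6 ALLOC][7-10 ALLOC][11-32 FREE]
Op 5: c = realloc(c, 8) -> c = 7; heap: [0-3 FREE][4-6 ALLOC][7-14 ALLOC][15-32 FREE]
Op 6: d = malloc(2) -> d = 0; heap: [0-1 ALLOC][2-3 FREE][4-6 ALLOC][7-14 ALLOC][15-32 FREE]
Op 7: e = malloc(2) -> e = 2; heap: [0-1 ALLOC][2-3 ALLOC][4-6 ALLOC][7-14 ALLOC][15-32 FREE]
free(c): c = 7 -> block [7-14 ALLOC]; mark free, coalesce with adjacent free neighbors -> [0-1 ALLOC][2-3 ALLOC][4-6 ALLOC][7-32 FREE]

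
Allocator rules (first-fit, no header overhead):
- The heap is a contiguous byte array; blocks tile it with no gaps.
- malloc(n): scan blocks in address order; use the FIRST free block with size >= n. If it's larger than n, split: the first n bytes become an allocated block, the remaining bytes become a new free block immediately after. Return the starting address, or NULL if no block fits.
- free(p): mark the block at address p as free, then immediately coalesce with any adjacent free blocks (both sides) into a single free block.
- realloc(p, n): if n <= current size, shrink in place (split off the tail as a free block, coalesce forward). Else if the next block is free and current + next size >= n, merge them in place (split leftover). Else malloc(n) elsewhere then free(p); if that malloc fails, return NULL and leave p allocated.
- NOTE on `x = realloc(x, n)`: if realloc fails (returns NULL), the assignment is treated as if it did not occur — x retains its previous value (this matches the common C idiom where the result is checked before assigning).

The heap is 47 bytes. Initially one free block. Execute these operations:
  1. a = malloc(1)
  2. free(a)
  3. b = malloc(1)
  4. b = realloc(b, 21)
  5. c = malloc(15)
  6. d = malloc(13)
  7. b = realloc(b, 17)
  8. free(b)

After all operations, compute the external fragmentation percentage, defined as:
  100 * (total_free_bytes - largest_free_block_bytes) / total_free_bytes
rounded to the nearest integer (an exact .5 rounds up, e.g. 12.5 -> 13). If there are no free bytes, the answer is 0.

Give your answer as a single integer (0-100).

Op 1: a = malloc(1) -> a = 0; heap: [0-0 ALLOC][1-46 FREE]
Op 2: free(a) -> (freed a); heap: [0-46 FREE]
Op 3: b = malloc(1) -> b = 0; heap: [0-0 ALLOC][1-46 FREE]
Op 4: b = realloc(b, 21) -> b = 0; heap: [0-20 ALLOC][21-46 FREE]
Op 5: c = malloc(15) -> c = 21; heap: [0-20 ALLOC][21-35 ALLOC][36-46 FREE]
Op 6: d = malloc(13) -> d = NULL; heap: [0-20 ALLOC][21-35 ALLOC][36-46 FREE]
Op 7: b = realloc(b, 17) -> b = 0; heap: [0-16 ALLOC][17-20 FREE][21-35 ALLOC][36-46 FREE]
Op 8: free(b) -> (freed b); heap: [0-20 FREE][21-35 ALLOC][36-46 FREE]
Free blocks: [21 11] total_free=32 largest=21 -> 100*(32-21)/32 = 1100/32 = 34.375 -> rounds to 34

Answer: 34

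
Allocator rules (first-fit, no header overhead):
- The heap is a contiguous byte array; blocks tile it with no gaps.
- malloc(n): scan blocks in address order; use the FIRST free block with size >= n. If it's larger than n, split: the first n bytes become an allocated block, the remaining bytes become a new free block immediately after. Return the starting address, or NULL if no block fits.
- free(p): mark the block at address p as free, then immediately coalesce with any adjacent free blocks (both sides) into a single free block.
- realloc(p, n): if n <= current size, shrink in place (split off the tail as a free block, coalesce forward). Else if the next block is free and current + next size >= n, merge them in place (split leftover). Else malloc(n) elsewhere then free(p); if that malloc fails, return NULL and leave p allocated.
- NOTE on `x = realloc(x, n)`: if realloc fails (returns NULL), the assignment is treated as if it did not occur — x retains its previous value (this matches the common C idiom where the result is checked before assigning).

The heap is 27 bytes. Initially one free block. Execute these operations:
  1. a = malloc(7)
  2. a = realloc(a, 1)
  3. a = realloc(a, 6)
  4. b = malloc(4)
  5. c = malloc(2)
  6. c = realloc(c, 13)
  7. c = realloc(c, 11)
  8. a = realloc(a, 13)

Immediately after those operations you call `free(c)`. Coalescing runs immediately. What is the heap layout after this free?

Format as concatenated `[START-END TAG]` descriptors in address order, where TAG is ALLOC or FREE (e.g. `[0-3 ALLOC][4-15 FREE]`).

Answer: [0-5 ALLOC][6-9 ALLOC][10-26 FREE]

Derivation:
Op 1: a = malloc(7) -> a = 0; heap: [0-6 ALLOC][7-26 FREE]
Op 2: a = realloc(a, 1) -> a = 0; heap: [0-0 ALLOC][1-26 FREE]
Op 3: a = realloc(a, 6) -> a = 0; heap: [0-5 ALLOC][6-26 FREE]
Op 4: b = malloc(4) -> b = 6; heap: [0-5 ALLOC][6-9 ALLOC][10-26 FREE]
Op 5: c = malloc(2) -> c = 10; heap: [0-5 ALLOC][6-9 ALLOC][10-11 ALLOC][12-26 FREE]
Op 6: c = realloc(c, 13) -> c = 10; heap: [0-5 ALLOC][6-9 ALLOC][10-22 ALLOC][23-26 FREE]
Op 7: c = realloc(c, 11) -> c = 10; heap: [0-5 ALLOC][6-9 ALLOC][10-20 ALLOC][21-26 FREE]
Op 8: a = realloc(a, 13) -> NULL (a unchanged); heap: [0-5 ALLOC][6-9 ALLOC][10-20 ALLOC][21-26 FREE]
free(c): c = 10 -> block [10-20 ALLOC]; mark free, coalesce with adjacent free neighbors -> [0-5 ALLOC][6-9 ALLOC][10-26 FREE]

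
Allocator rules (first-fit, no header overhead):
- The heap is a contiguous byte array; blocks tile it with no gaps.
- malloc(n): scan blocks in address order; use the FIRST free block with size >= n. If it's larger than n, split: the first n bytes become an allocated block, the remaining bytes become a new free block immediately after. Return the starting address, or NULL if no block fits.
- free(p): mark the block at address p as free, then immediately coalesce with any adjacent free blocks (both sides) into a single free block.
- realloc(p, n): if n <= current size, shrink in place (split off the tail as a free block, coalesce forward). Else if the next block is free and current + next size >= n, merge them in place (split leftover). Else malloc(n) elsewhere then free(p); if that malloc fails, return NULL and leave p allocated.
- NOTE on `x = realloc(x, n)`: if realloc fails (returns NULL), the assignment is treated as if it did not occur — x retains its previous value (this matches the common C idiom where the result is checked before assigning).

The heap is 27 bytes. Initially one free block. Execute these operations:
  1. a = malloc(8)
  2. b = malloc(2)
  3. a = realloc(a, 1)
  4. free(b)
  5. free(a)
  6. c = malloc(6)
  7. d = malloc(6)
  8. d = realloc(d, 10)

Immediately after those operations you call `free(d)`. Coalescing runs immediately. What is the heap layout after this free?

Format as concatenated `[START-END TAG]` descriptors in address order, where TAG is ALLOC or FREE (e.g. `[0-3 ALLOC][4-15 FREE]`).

Answer: [0-5 ALLOC][6-26 FREE]

Derivation:
Op 1: a = malloc(8) -> a = 0; heap: [0-7 ALLOC][8-26 FREE]
Op 2: b = malloc(2) -> b = 8; heap: [0-7 ALLOC][8-9 ALLOC][10-26 FREE]
Op 3: a = realloc(a, 1) -> a = 0; heap: [0-0 ALLOC][1-7 FREE][8-9 ALLOC][10-26 FREE]
Op 4: free(b) -> (freed b); heap: [0-0 ALLOC][1-26 FREE]
Op 5: free(a) -> (freed a); heap: [0-26 FREE]
Op 6: c = malloc(6) -> c = 0; heap: [0-5 ALLOC][6-26 FREE]
Op 7: d = malloc(6) -> d = 6; heap: [0-5 ALLOC][6-11 ALLOC][12-26 FREE]
Op 8: d = realloc(d, 10) -> d = 6; heap: [0-5 ALLOC][6-15 ALLOC][16-26 FREE]
free(d): d = 6 -> block [6-15 ALLOC]; mark free, coalesce with adjacent free neighbors -> [0-5 ALLOC][6-26 FREE]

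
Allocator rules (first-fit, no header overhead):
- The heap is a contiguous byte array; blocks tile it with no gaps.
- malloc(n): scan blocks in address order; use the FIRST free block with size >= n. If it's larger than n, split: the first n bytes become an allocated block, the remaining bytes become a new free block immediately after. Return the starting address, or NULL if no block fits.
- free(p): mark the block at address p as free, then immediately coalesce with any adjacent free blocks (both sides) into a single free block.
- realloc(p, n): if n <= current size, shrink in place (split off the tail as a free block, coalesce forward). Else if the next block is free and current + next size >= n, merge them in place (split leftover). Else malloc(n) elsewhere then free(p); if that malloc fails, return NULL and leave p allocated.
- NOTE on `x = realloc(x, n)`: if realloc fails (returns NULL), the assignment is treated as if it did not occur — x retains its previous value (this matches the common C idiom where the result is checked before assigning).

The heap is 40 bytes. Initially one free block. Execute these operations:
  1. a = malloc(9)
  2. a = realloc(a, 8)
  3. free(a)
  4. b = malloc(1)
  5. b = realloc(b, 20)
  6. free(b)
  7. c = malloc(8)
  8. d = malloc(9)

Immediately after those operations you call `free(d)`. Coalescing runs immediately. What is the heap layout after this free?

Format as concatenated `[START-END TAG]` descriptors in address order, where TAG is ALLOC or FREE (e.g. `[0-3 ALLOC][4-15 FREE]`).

Answer: [0-7 ALLOC][8-39 FREE]

Derivation:
Op 1: a = malloc(9) -> a = 0; heap: [0-8 ALLOC][9-39 FREE]
Op 2: a = realloc(a, 8) -> a = 0; heap: [0-7 ALLOC][8-39 FREE]
Op 3: free(a) -> (freed a); heap: [0-39 FREE]
Op 4: b = malloc(1) -> b = 0; heap: [0-0 ALLOC][1-39 FREE]
Op 5: b = realloc(b, 20) -> b = 0; heap: [0-19 ALLOC][20-39 FREE]
Op 6: free(b) -> (freed b); heap: [0-39 FREE]
Op 7: c = malloc(8) -> c = 0; heap: [0-7 ALLOC][8-39 FREE]
Op 8: d = malloc(9) -> d = 8; heap: [0-7 ALLOC][8-16 ALLOC][17-39 FREE]
free(d): d = 8 -> block [8-16 ALLOC]; mark free, coalesce with adjacent free neighbors -> [0-7 ALLOC][8-39 FREE]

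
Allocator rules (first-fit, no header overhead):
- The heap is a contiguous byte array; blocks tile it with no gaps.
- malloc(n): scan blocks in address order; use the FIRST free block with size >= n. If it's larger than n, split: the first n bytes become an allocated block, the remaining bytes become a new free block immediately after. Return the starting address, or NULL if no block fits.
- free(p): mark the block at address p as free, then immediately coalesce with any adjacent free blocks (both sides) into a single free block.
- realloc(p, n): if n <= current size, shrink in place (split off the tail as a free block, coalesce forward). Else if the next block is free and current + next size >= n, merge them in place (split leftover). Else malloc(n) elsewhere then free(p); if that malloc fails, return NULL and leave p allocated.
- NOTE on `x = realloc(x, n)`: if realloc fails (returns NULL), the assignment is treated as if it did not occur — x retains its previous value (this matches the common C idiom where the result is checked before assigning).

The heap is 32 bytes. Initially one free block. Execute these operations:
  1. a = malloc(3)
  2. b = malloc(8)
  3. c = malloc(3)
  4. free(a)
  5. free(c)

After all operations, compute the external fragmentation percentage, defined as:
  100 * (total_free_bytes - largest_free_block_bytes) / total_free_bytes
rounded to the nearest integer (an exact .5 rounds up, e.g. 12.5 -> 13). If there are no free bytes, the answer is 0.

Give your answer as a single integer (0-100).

Answer: 13

Derivation:
Op 1: a = malloc(3) -> a = 0; heap: [0-2 ALLOC][3-31 FREE]
Op 2: b = malloc(8) -> b = 3; heap: [0-2 ALLOC][3-10 ALLOC][11-31 FREE]
Op 3: c = malloc(3) -> c = 11; heap: [0-2 ALLOC][3-10 ALLOC][11-13 ALLOC][14-31 FREE]
Op 4: free(a) -> (freed a); heap: [0-2 FREE][3-10 ALLOC][11-13 ALLOC][14-31 FREE]
Op 5: free(c) -> (freed c); heap: [0-2 FREE][3-10 ALLOC][11-31 FREE]
Free blocks: [3 21] total_free=24 largest=21 -> 100*(24-21)/24 = 300/24 = 12.5 -> rounds to 13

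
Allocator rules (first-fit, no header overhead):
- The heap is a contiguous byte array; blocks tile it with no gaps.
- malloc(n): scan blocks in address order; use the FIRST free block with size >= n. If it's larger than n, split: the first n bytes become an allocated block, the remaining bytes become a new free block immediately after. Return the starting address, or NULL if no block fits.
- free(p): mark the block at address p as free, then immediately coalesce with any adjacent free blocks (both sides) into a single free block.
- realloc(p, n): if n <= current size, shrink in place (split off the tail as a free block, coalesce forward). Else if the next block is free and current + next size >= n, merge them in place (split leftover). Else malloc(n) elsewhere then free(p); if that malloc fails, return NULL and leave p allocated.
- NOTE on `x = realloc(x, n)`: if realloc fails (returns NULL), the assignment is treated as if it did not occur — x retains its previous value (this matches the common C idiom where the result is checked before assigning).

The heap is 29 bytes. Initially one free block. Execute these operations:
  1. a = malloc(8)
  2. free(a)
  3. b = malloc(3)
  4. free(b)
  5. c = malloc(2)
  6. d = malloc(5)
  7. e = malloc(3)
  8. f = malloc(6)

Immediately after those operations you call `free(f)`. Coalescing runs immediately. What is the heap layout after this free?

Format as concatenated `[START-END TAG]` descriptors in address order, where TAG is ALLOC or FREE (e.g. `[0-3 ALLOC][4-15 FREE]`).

Answer: [0-1 ALLOC][2-6 ALLOC][7-9 ALLOC][10-28 FREE]

Derivation:
Op 1: a = malloc(8) -> a = 0; heap: [0-7 ALLOC][8-28 FREE]
Op 2: free(a) -> (freed a); heap: [0-28 FREE]
Op 3: b = malloc(3) -> b = 0; heap: [0-2 ALLOC][3-28 FREE]
Op 4: free(b) -> (freed b); heap: [0-28 FREE]
Op 5: c = malloc(2) -> c = 0; heap: [0-1 ALLOC][2-28 FREE]
Op 6: d = malloc(5) -> d = 2; heap: [0-1 ALLOC][2-6 ALLOC][7-28 FREE]
Op 7: e = malloc(3) -> e = 7; heap: [0-1 ALLOC][2-6 ALLOC][7-9 ALLOC][10-28 FREE]
Op 8: f = malloc(6) -> f = 10; heap: [0-1 ALLOC][2-6 ALLOC][7-9 ALLOC][10-15 ALLOC][16-28 FREE]
free(f): f = 10 -> block [10-15 ALLOC]; mark free, coalesce with adjacent free neighbors -> [0-1 ALLOC][2-6 ALLOC][7-9 ALLOC][10-28 FREE]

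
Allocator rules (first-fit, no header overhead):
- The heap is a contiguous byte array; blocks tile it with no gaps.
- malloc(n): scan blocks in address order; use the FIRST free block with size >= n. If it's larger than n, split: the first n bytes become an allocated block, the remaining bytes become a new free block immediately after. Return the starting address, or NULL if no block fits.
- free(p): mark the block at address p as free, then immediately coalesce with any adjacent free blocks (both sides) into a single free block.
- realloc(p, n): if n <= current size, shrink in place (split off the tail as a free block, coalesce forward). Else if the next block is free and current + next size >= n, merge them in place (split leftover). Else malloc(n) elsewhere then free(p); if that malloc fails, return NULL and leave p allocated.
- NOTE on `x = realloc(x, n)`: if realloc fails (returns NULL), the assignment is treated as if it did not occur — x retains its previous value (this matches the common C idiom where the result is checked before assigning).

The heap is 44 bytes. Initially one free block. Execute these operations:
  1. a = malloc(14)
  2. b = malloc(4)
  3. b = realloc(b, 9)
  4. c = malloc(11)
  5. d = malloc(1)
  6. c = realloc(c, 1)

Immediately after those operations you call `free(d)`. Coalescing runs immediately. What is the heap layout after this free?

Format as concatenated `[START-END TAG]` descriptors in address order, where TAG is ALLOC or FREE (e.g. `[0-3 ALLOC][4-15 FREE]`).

Answer: [0-13 ALLOC][14-22 ALLOC][23-23 ALLOC][24-43 FREE]

Derivation:
Op 1: a = malloc(14) -> a = 0; heap: [0-13 ALLOC][14-43 FREE]
Op 2: b = malloc(4) -> b = 14; heap: [0-13 ALLOC][14-17 ALLOC][18-43 FREE]
Op 3: b = realloc(b, 9) -> b = 14; heap: [0-13 ALLOC][14-22 ALLOC][23-43 FREE]
Op 4: c = malloc(11) -> c = 23; heap: [0-13 ALLOC][14-22 ALLOC][23-33 ALLOC][34-43 FREE]
Op 5: d = malloc(1) -> d = 34; heap: [0-13 ALLOC][14-22 ALLOC][23-33 ALLOC][34-34 ALLOC][35-43 FREE]
Op 6: c = realloc(c, 1) -> c = 23; heap: [0-13 ALLOC][14-22 ALLOC][23-23 ALLOC][24-33 FREE][34-34 ALLOC][35-43 FREE]
free(d): d = 34 -> block [34-34 ALLOC]; mark free, coalesce with adjacent free neighbors -> [0-13 ALLOC][14-22 ALLOC][23-23 ALLOC][24-43 FREE]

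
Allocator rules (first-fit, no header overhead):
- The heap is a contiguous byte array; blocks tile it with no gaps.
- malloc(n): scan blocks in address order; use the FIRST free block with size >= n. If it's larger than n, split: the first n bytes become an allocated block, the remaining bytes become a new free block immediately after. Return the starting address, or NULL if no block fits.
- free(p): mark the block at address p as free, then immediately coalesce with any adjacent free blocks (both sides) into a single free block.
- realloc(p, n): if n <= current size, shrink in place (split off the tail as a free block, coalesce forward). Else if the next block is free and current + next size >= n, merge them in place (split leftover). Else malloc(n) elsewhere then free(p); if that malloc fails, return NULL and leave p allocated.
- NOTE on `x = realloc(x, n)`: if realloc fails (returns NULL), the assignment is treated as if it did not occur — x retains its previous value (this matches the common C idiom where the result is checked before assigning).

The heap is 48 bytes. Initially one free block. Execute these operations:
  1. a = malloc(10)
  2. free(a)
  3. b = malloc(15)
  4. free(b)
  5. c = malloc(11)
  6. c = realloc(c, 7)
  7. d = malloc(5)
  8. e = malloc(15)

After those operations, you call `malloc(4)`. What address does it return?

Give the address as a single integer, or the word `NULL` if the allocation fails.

Answer: 27

Derivation:
Op 1: a = malloc(10) -> a = 0; heap: [0-9 ALLOC][10-47 FREE]
Op 2: free(a) -> (freed a); heap: [0-47 FREE]
Op 3: b = malloc(15) -> b = 0; heap: [0-14 ALLOC][15-47 FREE]
Op 4: free(b) -> (freed b); heap: [0-47 FREE]
Op 5: c = malloc(11) -> c = 0; heap: [0-10 ALLOC][11-47 FREE]
Op 6: c = realloc(c, 7) -> c = 0; heap: [0-6 ALLOC][7-47 FREE]
Op 7: d = malloc(5) -> d = 7; heap: [0-6 ALLOC][7-11 ALLOC][12-47 FREE]
Op 8: e = malloc(15) -> e = 12; heap: [0-6 ALLOC][7-11 ALLOC][12-26 ALLOC][27-47 FREE]
malloc(4): first-fit scan over [0-6 ALLOC][7-11 ALLOC][12-26 ALLOC][27-47 FREE] -> 27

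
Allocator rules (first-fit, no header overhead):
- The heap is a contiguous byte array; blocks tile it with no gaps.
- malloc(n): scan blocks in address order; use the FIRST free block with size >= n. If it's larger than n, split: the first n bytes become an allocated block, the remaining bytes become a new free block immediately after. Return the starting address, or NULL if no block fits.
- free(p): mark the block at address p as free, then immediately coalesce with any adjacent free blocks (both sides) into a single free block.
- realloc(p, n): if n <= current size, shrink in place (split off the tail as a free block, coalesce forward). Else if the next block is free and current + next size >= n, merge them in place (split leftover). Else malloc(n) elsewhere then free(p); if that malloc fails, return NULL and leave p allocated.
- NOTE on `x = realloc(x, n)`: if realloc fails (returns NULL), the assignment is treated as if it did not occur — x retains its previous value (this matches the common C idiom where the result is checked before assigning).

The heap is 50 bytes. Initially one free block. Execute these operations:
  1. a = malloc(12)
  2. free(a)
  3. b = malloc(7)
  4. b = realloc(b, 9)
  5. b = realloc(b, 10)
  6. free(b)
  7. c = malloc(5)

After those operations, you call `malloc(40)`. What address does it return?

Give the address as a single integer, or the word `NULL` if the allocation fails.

Answer: 5

Derivation:
Op 1: a = malloc(12) -> a = 0; heap: [0-11 ALLOC][12-49 FREE]
Op 2: free(a) -> (freed a); heap: [0-49 FREE]
Op 3: b = malloc(7) -> b = 0; heap: [0-6 ALLOC][7-49 FREE]
Op 4: b = realloc(b, 9) -> b = 0; heap: [0-8 ALLOC][9-49 FREE]
Op 5: b = realloc(b, 10) -> b = 0; heap: [0-9 ALLOC][10-49 FREE]
Op 6: free(b) -> (freed b); heap: [0-49 FREE]
Op 7: c = malloc(5) -> c = 0; heap: [0-4 ALLOC][5-49 FREE]
malloc(40): first-fit scan over [0-4 ALLOC][5-49 FREE] -> 5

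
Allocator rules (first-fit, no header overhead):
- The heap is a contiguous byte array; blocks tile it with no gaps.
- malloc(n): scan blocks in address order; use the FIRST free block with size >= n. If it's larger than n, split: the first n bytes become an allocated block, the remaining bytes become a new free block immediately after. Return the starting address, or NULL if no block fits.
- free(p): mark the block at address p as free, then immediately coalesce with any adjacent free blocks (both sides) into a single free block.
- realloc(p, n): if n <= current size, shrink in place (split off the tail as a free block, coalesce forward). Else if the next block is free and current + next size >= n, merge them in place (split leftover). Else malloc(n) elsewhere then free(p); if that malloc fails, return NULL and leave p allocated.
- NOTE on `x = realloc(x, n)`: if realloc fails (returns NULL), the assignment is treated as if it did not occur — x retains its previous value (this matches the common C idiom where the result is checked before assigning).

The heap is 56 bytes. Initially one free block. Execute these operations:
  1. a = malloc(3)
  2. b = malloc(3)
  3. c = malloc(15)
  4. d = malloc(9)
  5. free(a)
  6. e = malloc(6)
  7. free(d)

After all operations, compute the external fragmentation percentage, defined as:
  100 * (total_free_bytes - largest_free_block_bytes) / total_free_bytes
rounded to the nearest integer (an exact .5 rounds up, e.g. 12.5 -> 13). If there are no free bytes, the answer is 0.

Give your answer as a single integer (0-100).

Op 1: a = malloc(3) -> a = 0; heap: [0-2 ALLOC][3-55 FREE]
Op 2: b = malloc(3) -> b = 3; heap: [0-2 ALLOC][3-5 ALLOC][6-55 FREE]
Op 3: c = malloc(15) -> c = 6; heap: [0-2 ALLOC][3-5 ALLOC][6-20 ALLOC][21-55 FREE]
Op 4: d = malloc(9) -> d = 21; heap: [0-2 ALLOC][3-5 ALLOC][6-20 ALLOC][21-29 ALLOC][30-55 FREE]
Op 5: free(a) -> (freed a); heap: [0-2 FREE][3-5 ALLOC][6-20 ALLOC][21-29 ALLOC][30-55 FREE]
Op 6: e = malloc(6) -> e = 30; heap: [0-2 FREE][3-5 ALLOC][6-20 ALLOC][21-29 ALLOC][30-35 ALLOC][36-55 FREE]
Op 7: free(d) -> (freed d); heap: [0-2 FREE][3-5 ALLOC][6-20 ALLOC][21-29 FREE][30-35 ALLOC][36-55 FREE]
Free blocks: [3 9 20] total_free=32 largest=20 -> 100*(32-20)/32 = 1200/32 = 37.5 -> rounds to 38

Answer: 38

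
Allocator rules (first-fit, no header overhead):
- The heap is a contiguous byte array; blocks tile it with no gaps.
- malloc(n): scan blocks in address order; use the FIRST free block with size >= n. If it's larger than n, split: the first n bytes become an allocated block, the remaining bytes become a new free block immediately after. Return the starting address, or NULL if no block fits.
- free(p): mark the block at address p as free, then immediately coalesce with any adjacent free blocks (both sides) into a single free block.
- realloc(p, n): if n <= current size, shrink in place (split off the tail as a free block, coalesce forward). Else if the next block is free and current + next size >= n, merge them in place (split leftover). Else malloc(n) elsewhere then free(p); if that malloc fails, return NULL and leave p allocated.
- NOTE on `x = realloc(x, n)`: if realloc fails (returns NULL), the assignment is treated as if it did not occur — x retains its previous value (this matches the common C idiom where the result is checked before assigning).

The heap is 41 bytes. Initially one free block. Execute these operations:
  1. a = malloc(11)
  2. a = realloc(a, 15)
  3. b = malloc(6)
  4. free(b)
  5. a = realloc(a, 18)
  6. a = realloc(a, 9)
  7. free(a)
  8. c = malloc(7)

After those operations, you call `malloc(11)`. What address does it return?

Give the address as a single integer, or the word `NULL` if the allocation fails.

Answer: 7

Derivation:
Op 1: a = malloc(11) -> a = 0; heap: [0-10 ALLOC][11-40 FREE]
Op 2: a = realloc(a, 15) -> a = 0; heap: [0-14 ALLOC][15-40 FREE]
Op 3: b = malloc(6) -> b = 15; heap: [0-14 ALLOC][15-20 ALLOC][21-40 FREE]
Op 4: free(b) -> (freed b); heap: [0-14 ALLOC][15-40 FREE]
Op 5: a = realloc(a, 18) -> a = 0; heap: [0-17 ALLOC][18-40 FREE]
Op 6: a = realloc(a, 9) -> a = 0; heap: [0-8 ALLOC][9-40 FREE]
Op 7: free(a) -> (freed a); heap: [0-40 FREE]
Op 8: c = malloc(7) -> c = 0; heap: [0-6 ALLOC][7-40 FREE]
malloc(11): first-fit scan over [0-6 ALLOC][7-40 FREE] -> 7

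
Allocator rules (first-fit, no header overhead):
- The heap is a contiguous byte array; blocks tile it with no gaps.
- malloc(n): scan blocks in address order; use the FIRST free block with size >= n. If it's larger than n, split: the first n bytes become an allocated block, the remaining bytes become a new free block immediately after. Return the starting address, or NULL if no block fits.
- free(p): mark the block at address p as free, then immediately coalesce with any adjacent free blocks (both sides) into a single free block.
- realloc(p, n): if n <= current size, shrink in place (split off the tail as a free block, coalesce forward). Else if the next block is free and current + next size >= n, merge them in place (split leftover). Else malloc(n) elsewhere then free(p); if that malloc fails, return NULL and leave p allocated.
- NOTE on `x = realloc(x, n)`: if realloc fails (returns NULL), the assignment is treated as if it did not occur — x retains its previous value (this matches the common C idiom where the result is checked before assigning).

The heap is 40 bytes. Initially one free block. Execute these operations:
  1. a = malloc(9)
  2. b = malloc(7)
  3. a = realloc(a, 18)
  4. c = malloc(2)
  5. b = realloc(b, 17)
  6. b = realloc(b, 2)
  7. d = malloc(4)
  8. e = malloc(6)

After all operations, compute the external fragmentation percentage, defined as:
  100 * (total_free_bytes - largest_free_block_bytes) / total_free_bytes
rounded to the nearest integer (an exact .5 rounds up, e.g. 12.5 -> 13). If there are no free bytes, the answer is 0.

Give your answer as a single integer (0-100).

Op 1: a = malloc(9) -> a = 0; heap: [0-8 ALLOC][9-39 FREE]
Op 2: b = malloc(7) -> b = 9; heap: [0-8 ALLOC][9-15 ALLOC][16-39 FREE]
Op 3: a = realloc(a, 18) -> a = 16; heap: [0-8 FREE][9-15 ALLOC][16-33 ALLOC][34-39 FREE]
Op 4: c = malloc(2) -> c = 0; heap: [0-1 ALLOC][2-8 FREE][9-15 ALLOC][16-33 ALLOC][34-39 FREE]
Op 5: b = realloc(b, 17) -> NULL (b unchanged); heap: [0-1 ALLOC][2-8 FREE][9-15 ALLOC][16-33 ALLOC][34-39 FREE]
Op 6: b = realloc(b, 2) -> b = 9; heap: [0-1 ALLOC][2-8 FREE][9-10 ALLOC][11-15 FREE][16-33 ALLOC][34-39 FREE]
Op 7: d = malloc(4) -> d = 2; heap: [0-1 ALLOC][2-5 ALLOC][6-8 FREE][9-10 ALLOC][11-15 FREE][16-33 ALLOC][34-39 FREE]
Op 8: e = malloc(6) -> e = 34; heap: [0-1 ALLOC][2-5 ALLOC][6-8 FREE][9-10 ALLOC][11-15 FREE][16-33 ALLOC][34-39 ALLOC]
Free blocks: [3 5] total_free=8 largest=5 -> 100*(8-5)/8 = 300/8 = 37.5 -> rounds to 38

Answer: 38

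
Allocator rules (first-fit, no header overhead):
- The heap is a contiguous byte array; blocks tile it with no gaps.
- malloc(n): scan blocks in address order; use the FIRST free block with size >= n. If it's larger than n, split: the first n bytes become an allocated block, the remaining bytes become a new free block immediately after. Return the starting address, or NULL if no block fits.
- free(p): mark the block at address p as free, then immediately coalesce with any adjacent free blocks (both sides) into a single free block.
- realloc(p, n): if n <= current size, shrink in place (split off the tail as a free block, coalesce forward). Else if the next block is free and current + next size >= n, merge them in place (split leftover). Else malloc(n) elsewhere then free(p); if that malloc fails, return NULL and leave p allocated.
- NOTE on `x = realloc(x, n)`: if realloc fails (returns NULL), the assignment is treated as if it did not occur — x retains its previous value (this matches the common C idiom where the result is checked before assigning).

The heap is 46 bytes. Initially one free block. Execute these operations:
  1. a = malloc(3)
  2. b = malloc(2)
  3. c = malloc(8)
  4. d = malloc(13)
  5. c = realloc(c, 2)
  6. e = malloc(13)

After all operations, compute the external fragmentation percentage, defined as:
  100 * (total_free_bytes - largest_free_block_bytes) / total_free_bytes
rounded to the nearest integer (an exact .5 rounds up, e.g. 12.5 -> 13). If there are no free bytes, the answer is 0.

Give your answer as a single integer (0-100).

Op 1: a = malloc(3) -> a = 0; heap: [0-2 ALLOC][3-45 FREE]
Op 2: b = malloc(2) -> b = 3; heap: [0-2 ALLOC][3-4 ALLOC][5-45 FREE]
Op 3: c = malloc(8) -> c = 5; heap: [0-2 ALLOC][3-4 ALLOC][5-12 ALLOC][13-45 FREE]
Op 4: d = malloc(13) -> d = 13; heap: [0-2 ALLOC][3-4 ALLOC][5-12 ALLOC][13-25 ALLOC][26-45 FREE]
Op 5: c = realloc(c, 2) -> c = 5; heap: [0-2 ALLOC][3-4 ALLOC][5-6 ALLOC][7-12 FREE][13-25 ALLOC][26-45 FREE]
Op 6: e = malloc(13) -> e = 26; heap: [0-2 ALLOC][3-4 ALLOC][5-6 ALLOC][7-12 FREE][13-25 ALLOC][26-38 ALLOC][39-45 FREE]
Free blocks: [6 7] total_free=13 largest=7 -> 100*(13-7)/13 = 600/13 ≈ 46.154 -> rounds to 46

Answer: 46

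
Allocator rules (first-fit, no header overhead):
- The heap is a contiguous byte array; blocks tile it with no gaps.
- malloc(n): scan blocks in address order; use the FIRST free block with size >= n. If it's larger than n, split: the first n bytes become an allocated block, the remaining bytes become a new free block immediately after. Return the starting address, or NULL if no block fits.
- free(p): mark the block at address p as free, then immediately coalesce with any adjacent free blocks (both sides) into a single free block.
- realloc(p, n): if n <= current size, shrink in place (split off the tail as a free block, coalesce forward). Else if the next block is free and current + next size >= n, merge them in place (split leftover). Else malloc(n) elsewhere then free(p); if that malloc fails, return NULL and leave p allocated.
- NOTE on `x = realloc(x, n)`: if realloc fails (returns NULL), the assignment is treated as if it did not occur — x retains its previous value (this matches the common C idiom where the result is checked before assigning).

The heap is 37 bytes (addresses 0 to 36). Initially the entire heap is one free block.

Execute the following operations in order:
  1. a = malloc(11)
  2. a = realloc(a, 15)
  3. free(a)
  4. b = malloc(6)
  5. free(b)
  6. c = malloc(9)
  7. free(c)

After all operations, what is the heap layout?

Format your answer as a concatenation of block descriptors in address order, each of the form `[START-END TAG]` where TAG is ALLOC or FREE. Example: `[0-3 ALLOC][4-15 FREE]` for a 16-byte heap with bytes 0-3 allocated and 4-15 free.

Op 1: a = malloc(11) -> a = 0; heap: [0-10 ALLOC][11-36 FREE]
Op 2: a = realloc(a, 15) -> a = 0; heap: [0-14 ALLOC][15-36 FREE]
Op 3: free(a) -> (freed a); heap: [0-36 FREE]
Op 4: b = malloc(6) -> b = 0; heap: [0-5 ALLOC][6-36 FREE]
Op 5: free(b) -> (freed b); heap: [0-36 FREE]
Op 6: c = malloc(9) -> c = 0; heap: [0-8 ALLOC][9-36 FREE]
Op 7: free(c) -> (freed c); heap: [0-36 FREE]

Answer: [0-36 FREE]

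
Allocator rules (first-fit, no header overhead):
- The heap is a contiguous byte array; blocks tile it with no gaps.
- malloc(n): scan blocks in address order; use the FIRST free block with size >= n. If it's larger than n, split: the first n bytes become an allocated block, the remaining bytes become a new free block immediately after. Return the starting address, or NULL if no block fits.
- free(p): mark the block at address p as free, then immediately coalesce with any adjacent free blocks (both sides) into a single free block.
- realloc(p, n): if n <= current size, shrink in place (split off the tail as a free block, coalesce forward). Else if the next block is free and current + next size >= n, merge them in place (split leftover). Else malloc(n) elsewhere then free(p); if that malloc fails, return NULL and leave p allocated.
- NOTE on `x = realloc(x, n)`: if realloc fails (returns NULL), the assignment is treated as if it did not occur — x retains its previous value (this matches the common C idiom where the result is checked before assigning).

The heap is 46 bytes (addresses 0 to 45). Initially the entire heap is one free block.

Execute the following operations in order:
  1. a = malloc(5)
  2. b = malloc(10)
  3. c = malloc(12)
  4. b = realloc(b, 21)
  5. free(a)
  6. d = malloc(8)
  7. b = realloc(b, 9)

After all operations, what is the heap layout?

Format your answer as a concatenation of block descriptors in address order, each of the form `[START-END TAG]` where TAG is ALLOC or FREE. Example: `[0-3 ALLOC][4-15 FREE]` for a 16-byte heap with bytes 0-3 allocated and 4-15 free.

Op 1: a = malloc(5) -> a = 0; heap: [0-4 ALLOC][5-45 FREE]
Op 2: b = malloc(10) -> b = 5; heap: [0-4 ALLOC][5-14 ALLOC][15-45 FREE]
Op 3: c = malloc(12) -> c = 15; heap: [0-4 ALLOC][5-14 ALLOC][15-26 ALLOC][27-45 FREE]
Op 4: b = realloc(b, 21) -> NULL (b unchanged); heap: [0-4 ALLOC][5-14 ALLOC][15-26 ALLOC][27-45 FREE]
Op 5: free(a) -> (freed a); heap: [0-4 FREE][5-14 ALLOC][15-26 ALLOC][27-45 FREE]
Op 6: d = malloc(8) -> d = 27; heap: [0-4 FREE][5-14 ALLOC][15-26 ALLOC][27-34 ALLOC][35-45 FREE]
Op 7: b = realloc(b, 9) -> b = 5; heap: [0-4 FREE][5-13 ALLOC][14-14 FREE][15-26 ALLOC][27-34 ALLOC][35-45 FREE]

Answer: [0-4 FREE][5-13 ALLOC][14-14 FREE][15-26 ALLOC][27-34 ALLOC][35-45 FREE]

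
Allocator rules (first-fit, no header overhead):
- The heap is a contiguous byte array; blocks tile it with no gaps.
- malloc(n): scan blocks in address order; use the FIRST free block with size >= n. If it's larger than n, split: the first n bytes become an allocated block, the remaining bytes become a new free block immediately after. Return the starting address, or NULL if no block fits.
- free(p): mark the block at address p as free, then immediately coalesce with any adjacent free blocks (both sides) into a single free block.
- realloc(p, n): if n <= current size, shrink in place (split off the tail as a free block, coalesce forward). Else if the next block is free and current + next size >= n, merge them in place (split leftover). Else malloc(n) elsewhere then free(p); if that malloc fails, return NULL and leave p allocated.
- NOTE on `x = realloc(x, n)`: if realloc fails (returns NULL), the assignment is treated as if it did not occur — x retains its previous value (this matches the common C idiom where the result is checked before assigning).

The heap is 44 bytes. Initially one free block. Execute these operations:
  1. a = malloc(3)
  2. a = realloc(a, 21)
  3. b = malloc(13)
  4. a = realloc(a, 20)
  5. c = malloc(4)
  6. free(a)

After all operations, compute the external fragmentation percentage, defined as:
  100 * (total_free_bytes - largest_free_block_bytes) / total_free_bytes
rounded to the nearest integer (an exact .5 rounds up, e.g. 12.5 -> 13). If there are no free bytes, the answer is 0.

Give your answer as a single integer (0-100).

Answer: 22

Derivation:
Op 1: a = malloc(3) -> a = 0; heap: [0-2 ALLOC][3-43 FREE]
Op 2: a = realloc(a, 21) -> a = 0; heap: [0-20 ALLOC][21-43 FREE]
Op 3: b = malloc(13) -> b = 21; heap: [0-20 ALLOC][21-33 ALLOC][34-43 FREE]
Op 4: a = realloc(a, 20) -> a = 0; heap: [0-19 ALLOC][20-20 FREE][21-33 ALLOC][34-43 FREE]
Op 5: c = malloc(4) -> c = 34; heap: [0-19 ALLOC][20-20 FREE][21-33 ALLOC][34-37 ALLOC][38-43 FREE]
Op 6: free(a) -> (freed a); heap: [0-20 FREE][21-33 ALLOC][34-37 ALLOC][38-43 FREE]
Free blocks: [21 6] total_free=27 largest=21 -> 100*(27-21)/27 = 600/27 ≈ 22.222 -> rounds to 22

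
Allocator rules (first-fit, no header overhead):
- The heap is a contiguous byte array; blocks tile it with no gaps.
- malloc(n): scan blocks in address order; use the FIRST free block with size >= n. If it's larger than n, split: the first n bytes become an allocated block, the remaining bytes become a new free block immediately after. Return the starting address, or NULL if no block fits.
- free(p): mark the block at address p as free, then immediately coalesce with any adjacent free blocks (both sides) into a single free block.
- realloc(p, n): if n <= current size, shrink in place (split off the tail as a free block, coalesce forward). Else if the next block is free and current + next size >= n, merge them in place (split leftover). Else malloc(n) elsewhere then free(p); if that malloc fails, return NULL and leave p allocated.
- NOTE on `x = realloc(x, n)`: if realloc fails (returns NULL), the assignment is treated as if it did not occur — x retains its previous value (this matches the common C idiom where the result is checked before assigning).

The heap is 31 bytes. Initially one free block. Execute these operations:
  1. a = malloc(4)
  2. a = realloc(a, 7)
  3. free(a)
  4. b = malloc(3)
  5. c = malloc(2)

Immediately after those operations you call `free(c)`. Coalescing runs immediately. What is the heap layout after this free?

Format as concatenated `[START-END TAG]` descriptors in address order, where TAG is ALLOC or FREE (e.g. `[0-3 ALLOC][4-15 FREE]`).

Op 1: a = malloc(4) -> a = 0; heap: [0-3 ALLOC][4-30 FREE]
Op 2: a = realloc(a, 7) -> a = 0; heap: [0-6 ALLOC][7-30 FREE]
Op 3: free(a) -> (freed a); heap: [0-30 FREE]
Op 4: b = malloc(3) -> b = 0; heap: [0-2 ALLOC][3-30 FREE]
Op 5: c = malloc(2) -> c = 3; heap: [0-2 ALLOC][3-4 ALLOC][5-30 FREE]
free(c): c = 3 -> block [3-4 ALLOC]; mark free, coalesce with adjacent free neighbors -> [0-2 ALLOC][3-30 FREE]

Answer: [0-2 ALLOC][3-30 FREE]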